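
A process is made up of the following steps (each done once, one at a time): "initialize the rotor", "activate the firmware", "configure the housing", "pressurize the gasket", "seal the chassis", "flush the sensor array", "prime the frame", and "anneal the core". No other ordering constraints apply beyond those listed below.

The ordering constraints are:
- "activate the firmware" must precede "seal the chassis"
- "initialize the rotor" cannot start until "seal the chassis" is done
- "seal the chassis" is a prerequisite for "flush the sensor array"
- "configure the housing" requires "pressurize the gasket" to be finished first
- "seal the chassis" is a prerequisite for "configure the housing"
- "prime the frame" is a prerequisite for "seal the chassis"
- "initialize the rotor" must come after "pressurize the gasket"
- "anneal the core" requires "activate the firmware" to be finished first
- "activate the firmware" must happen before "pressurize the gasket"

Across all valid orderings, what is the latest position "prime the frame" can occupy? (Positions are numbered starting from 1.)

The steps that are forced after "prime the frame", directly or by a chain of constraints, are "initialize the rotor", "configure the housing", "seal the chassis", "flush the sensor array". That's 4 steps.
With 4 mandatory successors out of 8 steps total, the latest slot for "prime the frame" is 8−4 = 4, and it's reachable by doing all non-successors before "prime the frame".

4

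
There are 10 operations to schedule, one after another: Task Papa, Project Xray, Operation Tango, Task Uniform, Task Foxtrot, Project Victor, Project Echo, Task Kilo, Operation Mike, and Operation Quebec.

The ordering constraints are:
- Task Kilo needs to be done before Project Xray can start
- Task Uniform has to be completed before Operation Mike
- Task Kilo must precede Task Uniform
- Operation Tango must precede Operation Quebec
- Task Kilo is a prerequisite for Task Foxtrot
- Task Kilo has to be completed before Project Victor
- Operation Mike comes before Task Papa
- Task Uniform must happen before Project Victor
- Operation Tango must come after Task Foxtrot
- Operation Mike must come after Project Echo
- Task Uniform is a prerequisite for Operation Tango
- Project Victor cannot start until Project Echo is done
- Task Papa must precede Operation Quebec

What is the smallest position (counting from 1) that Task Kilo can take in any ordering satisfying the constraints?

Task Kilo has no prerequisites at all, so it can go in position 1.

1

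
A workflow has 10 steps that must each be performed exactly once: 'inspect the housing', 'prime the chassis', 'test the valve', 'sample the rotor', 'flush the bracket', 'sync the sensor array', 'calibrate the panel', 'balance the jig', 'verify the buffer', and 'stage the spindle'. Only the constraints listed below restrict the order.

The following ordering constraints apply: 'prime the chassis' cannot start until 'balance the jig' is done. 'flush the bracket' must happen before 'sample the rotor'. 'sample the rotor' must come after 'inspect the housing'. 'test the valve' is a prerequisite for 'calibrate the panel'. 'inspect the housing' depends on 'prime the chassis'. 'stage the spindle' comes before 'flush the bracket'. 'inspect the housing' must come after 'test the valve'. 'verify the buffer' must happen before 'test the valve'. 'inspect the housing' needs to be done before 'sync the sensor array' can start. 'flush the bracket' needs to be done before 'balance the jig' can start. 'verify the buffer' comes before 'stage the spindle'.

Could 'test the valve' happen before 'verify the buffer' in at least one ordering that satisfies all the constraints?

There is a dependency chain 'verify the buffer' → 'test the valve', so 'test the valve' always comes after 'verify the buffer'.
Hence 'test the valve' can never be scheduled before 'verify the buffer'.

No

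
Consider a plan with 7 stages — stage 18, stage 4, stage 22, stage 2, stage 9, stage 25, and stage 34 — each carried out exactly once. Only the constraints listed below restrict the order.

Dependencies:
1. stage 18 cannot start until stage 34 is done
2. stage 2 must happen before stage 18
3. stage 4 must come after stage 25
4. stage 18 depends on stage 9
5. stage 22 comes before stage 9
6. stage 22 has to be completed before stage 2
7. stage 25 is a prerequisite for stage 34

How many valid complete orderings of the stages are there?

The stages with no prerequisites are stage 22, stage 25; any of them can be placed first.
Systematically extending each partial ordering one stage at a time and counting, there are 100 complete orderings.

100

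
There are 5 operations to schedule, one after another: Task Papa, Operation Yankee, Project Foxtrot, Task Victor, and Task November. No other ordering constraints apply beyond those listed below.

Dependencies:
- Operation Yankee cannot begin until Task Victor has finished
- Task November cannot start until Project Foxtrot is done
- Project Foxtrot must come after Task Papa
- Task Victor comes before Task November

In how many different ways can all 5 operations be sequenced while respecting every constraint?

2 operations have no prerequisites (Task Papa, Task Victor), so any of them could come first.
Systematically extending each partial ordering one operation at a time and counting, there are 9 complete orderings.

9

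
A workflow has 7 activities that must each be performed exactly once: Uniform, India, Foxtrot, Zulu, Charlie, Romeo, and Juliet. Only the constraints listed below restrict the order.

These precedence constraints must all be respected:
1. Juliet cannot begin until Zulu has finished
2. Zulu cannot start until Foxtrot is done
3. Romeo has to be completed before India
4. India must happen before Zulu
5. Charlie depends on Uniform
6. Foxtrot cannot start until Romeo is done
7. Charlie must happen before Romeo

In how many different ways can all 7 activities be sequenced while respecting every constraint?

Uniform is the only activity with nothing required before it, so every ordering starts there.
Systematically extending each partial ordering one activity at a time and counting, there are 2 complete orderings.

2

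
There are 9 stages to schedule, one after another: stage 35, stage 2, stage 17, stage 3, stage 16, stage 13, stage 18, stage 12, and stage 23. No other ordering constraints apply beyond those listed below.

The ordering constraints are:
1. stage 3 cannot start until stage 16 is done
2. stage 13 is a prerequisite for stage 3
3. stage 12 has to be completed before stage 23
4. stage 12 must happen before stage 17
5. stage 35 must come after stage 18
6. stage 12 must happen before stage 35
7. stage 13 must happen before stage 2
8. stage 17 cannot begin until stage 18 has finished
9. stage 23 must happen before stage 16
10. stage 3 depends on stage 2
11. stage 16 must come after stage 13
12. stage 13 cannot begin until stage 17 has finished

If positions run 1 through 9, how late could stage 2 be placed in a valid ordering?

Following the constraints forward from stage 2, its only required successor is stage 3.
So at least 1 stage follows stage 2, putting stage 2 no later than position 8. That position is achievable by scheduling everything else first.

8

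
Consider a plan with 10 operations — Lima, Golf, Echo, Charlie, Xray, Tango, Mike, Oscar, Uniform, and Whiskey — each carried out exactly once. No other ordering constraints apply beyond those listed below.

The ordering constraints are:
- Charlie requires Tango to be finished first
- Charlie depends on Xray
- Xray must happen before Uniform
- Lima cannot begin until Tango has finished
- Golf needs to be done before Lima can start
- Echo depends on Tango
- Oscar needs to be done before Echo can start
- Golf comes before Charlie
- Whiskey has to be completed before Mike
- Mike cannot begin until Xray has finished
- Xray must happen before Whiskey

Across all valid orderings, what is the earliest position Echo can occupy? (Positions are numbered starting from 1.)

Every operation that must precede Echo has to come before it. Tracing all chains that end at Echo, those operations are: Tango, Oscar — 2 in total.
With 2 mandatory predecessors, the earliest Echo can sit is position 2+1 = 3, and placing just those 2 first achieves it.

3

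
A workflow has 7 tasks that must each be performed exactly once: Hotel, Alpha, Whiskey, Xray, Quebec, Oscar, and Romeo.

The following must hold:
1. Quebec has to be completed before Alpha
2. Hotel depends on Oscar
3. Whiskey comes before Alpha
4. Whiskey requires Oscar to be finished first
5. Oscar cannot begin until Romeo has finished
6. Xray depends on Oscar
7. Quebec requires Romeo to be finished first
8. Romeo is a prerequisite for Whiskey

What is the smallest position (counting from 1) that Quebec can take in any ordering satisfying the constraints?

Working backwards through the constraints from Quebec, its only required predecessor is Romeo.
So at minimum 1 task comes before Quebec, putting Quebec no earlier than position 2. That position is achievable by scheduling exactly that predecessor first.

2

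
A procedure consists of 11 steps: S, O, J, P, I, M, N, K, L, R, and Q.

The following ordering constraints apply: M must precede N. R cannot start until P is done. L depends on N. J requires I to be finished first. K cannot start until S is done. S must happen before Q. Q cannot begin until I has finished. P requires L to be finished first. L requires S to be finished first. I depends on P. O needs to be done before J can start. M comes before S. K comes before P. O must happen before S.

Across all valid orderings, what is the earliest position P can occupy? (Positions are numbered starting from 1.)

Working backwards through the constraints from P, its full set of required predecessors is S, O, M, N, K, L — 6 of them.
With 6 mandatory predecessors, the earliest P can sit is position 6+1 = 7, and placing just those 6 first achieves it.

7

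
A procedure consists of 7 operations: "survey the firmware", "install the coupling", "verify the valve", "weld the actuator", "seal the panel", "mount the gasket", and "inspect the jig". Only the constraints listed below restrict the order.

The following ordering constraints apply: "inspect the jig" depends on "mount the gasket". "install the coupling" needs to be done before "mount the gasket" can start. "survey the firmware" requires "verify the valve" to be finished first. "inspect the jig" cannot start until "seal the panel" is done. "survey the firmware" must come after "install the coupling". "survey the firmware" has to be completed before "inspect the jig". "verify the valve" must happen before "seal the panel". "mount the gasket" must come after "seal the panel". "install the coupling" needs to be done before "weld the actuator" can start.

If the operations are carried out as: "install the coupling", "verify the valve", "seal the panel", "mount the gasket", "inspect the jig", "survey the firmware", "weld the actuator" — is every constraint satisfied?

No

Here "survey the firmware" comes after "inspect the jig".
Since "survey the firmware" is required before "inspect the jig", the ordering is invalid.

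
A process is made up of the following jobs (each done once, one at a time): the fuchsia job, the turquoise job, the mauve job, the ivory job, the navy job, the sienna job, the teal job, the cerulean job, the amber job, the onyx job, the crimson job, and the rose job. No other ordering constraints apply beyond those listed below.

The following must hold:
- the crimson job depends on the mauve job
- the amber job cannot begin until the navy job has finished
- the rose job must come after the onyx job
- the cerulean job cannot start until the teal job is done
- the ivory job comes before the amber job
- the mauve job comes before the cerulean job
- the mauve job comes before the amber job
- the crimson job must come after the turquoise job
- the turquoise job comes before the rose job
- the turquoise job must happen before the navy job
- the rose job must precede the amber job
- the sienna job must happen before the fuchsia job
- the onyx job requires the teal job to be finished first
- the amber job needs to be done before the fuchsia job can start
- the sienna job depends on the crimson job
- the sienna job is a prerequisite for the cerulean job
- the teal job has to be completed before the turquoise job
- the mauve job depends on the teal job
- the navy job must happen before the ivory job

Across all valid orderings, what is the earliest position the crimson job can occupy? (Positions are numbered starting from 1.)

4

Working backwards through the constraints from the crimson job, its full set of required predecessors is the turquoise job, the mauve job, the teal job — 3 of them.
So at minimum 3 jobs come before the crimson job, putting the crimson job no earlier than position 4. That position is achievable by scheduling exactly those predecessors first.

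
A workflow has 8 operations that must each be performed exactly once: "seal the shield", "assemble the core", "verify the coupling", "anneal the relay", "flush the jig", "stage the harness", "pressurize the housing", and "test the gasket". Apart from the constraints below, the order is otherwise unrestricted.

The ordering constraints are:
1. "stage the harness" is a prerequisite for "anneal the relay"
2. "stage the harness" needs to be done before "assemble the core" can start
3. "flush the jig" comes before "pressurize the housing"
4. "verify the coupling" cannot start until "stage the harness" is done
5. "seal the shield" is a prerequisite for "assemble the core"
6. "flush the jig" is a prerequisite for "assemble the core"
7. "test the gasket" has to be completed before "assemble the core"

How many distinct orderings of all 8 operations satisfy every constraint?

The operations with no prerequisites are "seal the shield", "flush the jig", "stage the harness", "test the gasket"; any of them can be placed first.
Counting all ways to extend the partial order to a total order gives 1944.

1944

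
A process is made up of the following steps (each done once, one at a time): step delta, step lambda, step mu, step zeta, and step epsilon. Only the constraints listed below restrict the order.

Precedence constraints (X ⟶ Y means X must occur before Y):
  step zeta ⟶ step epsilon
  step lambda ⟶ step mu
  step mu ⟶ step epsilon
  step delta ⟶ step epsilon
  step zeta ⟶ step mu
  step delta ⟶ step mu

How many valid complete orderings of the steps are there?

The steps with no prerequisites are step delta, step lambda, step zeta; any of them can be placed first.
Enumerating by repeatedly choosing an available step (one whose prerequisites are all placed) gives 6 distinct complete orderings.

6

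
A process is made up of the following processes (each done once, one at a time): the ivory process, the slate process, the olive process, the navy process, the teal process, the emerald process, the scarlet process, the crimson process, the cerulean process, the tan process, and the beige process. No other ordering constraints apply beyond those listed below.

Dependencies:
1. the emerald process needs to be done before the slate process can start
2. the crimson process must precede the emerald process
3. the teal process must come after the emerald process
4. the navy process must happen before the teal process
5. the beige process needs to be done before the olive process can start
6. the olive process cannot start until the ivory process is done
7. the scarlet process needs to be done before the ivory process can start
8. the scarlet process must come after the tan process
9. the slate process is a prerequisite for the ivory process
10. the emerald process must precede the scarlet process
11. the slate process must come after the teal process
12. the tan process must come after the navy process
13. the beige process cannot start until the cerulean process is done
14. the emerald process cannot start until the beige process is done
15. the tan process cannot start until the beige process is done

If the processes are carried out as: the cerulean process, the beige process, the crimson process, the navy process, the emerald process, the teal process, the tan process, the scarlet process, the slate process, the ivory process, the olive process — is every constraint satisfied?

Yes

Checking each listed constraint against this order: for instance, the beige process is in position 2 and the olive process in position 11, so that constraint holds — and the remaining constraints check out the same way.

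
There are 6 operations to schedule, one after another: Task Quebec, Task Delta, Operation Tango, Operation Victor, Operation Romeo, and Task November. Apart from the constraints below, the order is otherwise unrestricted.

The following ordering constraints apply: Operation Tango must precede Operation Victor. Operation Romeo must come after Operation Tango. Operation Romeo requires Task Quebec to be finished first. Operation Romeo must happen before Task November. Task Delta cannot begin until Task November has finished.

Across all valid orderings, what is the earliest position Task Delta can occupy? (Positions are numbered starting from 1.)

5

The operations that are forced before Task Delta, directly or transitively, are Task Quebec, Operation Tango, Operation Romeo, Task November. That's 4 operations.
So at minimum 4 operations come before Task Delta, putting Task Delta no earlier than position 5. That position is achievable by scheduling exactly those predecessors first.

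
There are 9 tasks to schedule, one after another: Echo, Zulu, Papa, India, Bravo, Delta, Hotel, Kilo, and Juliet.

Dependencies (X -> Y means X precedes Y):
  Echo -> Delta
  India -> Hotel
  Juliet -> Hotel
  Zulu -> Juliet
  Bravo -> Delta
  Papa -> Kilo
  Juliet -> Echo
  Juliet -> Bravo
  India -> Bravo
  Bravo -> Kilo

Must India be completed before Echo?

No chain of constraints connects India to Echo in either direction.
So India can come before Echo or after — it is not forced.

No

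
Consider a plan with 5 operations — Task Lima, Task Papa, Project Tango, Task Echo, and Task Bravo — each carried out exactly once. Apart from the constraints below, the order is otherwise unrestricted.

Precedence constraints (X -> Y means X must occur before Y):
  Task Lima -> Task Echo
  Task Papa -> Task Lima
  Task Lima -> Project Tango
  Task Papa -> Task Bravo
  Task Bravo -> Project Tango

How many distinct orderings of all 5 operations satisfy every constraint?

Task Papa is the only operation with nothing required before it, so every ordering starts there.
Systematically extending each partial ordering one operation at a time and counting, there are 5 complete orderings.

5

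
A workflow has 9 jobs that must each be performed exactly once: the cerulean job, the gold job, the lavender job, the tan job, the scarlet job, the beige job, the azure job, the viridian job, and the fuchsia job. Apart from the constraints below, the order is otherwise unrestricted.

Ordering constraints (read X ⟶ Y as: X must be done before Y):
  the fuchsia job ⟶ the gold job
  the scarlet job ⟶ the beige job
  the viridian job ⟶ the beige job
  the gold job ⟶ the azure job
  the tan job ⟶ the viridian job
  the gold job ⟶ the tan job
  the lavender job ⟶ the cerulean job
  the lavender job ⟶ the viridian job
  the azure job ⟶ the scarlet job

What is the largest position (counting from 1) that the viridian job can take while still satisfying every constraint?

8

Following the constraints forward from the viridian job, its only required successor is the beige job.
With 1 mandatory successor out of 9 jobs total, the latest slot for the viridian job is 9−1 = 8, and it's reachable by doing all non-successors before the viridian job.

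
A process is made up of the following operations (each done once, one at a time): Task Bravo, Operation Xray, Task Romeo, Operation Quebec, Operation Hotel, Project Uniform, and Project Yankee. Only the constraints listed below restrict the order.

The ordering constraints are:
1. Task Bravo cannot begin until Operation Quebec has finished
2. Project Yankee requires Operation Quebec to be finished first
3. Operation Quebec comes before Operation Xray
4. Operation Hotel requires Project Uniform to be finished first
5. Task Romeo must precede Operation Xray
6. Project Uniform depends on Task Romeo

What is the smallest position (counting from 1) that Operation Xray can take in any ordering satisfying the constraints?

3

The operations that are forced before Operation Xray, directly or transitively, are Task Romeo, Operation Quebec. That's 2 operations.
With 2 mandatory predecessors, the earliest Operation Xray can sit is position 2+1 = 3, and placing just those 2 first achieves it.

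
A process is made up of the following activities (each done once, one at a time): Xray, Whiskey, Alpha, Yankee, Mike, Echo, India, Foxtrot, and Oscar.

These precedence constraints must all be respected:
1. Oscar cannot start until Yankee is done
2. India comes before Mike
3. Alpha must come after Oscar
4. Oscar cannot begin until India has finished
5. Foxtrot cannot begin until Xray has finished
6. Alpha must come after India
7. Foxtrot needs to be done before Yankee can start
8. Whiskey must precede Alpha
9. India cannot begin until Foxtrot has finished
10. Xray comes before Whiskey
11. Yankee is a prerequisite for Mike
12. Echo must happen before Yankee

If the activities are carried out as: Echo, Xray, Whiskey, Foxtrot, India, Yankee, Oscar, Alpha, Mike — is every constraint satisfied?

Going through the constraints one by one, each required predecessor appears earlier in the sequence than its dependent — e.g. Whiskey (position 3) is before Alpha (position 8), as required.

Yes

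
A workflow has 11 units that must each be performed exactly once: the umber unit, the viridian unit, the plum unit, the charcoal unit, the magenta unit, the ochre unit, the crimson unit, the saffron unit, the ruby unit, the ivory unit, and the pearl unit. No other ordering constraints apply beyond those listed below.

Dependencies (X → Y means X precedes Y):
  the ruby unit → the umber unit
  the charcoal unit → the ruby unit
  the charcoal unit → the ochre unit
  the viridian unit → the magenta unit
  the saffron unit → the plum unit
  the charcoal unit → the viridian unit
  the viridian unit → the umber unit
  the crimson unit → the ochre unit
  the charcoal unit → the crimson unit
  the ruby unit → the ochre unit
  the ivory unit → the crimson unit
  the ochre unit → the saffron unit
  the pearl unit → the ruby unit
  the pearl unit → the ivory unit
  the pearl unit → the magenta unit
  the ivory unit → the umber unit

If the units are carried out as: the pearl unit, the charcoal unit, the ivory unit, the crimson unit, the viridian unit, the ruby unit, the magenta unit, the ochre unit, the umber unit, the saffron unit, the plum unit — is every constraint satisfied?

Checking each listed constraint against this order: for instance, the ivory unit is in position 3 and the umber unit in position 9, so that constraint holds — and the remaining constraints check out the same way.

Yes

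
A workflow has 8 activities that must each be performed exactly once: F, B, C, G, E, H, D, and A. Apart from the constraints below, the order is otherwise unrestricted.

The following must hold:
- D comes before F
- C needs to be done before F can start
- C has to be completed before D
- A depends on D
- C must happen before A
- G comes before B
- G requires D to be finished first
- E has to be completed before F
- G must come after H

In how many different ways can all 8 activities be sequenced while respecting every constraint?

The activities with no prerequisites are C, E, H; any of them can be placed first.
Systematically extending each partial ordering one activity at a time and counting, there are 232 complete orderings.

232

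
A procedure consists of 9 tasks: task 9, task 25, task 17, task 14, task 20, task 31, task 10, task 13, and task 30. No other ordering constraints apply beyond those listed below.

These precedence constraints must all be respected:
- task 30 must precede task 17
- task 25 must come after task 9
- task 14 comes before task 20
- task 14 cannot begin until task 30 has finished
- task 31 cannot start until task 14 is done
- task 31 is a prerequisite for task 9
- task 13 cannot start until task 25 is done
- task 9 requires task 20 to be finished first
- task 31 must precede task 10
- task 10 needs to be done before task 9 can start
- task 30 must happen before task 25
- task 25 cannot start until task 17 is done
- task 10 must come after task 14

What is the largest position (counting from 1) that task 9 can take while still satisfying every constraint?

7

The tasks that are forced after task 9, directly or by a chain of constraints, are task 25, task 13. That's 2 tasks.
With 2 mandatory successors out of 9 tasks total, the latest slot for task 9 is 9−2 = 7, and it's reachable by doing all non-successors before task 9.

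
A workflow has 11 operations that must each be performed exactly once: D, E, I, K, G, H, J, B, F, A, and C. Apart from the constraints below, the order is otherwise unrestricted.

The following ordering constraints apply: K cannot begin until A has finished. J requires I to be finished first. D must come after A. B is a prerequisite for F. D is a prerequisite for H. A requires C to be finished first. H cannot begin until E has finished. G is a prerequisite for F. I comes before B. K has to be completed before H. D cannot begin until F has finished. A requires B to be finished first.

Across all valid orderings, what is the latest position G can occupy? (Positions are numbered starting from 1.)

The operations that are forced after G, directly or by a chain of constraints, are D, H, F. That's 3 operations.
So at least 3 operations follow G, putting G no later than position 8. That position is achievable by scheduling everything else first.

8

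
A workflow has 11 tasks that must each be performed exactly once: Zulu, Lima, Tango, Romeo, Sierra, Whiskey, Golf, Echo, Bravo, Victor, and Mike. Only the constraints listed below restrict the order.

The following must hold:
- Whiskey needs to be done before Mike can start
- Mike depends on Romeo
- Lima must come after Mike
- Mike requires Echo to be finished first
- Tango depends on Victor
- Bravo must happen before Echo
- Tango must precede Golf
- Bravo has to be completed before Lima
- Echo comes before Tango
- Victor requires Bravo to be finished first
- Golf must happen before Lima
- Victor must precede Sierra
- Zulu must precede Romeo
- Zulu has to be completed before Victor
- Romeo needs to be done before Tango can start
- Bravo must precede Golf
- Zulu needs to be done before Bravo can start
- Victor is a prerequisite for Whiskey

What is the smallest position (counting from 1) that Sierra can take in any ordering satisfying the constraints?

The tasks that are forced before Sierra, directly or transitively, are Zulu, Bravo, Victor. That's 3 tasks.
So at minimum 3 tasks come before Sierra, putting Sierra no earlier than position 4. That position is achievable by scheduling exactly those predecessors first.

4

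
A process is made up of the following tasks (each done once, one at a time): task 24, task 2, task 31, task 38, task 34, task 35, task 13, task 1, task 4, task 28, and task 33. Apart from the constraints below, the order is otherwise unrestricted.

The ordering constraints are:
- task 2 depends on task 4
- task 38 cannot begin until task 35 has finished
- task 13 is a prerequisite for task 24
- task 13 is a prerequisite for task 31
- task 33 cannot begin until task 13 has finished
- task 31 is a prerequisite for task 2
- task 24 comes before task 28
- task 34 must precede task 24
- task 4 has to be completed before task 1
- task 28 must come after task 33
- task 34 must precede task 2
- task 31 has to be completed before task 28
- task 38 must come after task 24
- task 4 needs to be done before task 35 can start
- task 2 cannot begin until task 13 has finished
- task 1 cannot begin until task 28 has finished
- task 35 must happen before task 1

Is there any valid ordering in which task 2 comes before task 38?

Nothing in the constraints forces task 38 before task 2 — there is no chain from task 38 to task 2.
So a valid ordering placing task 2 earlier than task 38 exists.

Yes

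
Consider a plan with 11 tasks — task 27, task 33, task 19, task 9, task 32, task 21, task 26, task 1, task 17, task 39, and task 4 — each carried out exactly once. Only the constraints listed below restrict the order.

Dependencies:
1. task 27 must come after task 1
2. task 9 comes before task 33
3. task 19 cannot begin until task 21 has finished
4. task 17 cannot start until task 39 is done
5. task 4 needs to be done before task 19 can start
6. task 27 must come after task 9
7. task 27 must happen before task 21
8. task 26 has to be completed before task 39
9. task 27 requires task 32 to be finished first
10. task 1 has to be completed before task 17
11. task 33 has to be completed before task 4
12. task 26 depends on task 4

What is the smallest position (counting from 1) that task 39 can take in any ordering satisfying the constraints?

5

The tasks that are forced before task 39, directly or transitively, are task 33, task 9, task 26, task 4. That's 4 tasks.
So at minimum 4 tasks come before task 39, putting task 39 no earlier than position 5. That position is achievable by scheduling exactly those predecessors first.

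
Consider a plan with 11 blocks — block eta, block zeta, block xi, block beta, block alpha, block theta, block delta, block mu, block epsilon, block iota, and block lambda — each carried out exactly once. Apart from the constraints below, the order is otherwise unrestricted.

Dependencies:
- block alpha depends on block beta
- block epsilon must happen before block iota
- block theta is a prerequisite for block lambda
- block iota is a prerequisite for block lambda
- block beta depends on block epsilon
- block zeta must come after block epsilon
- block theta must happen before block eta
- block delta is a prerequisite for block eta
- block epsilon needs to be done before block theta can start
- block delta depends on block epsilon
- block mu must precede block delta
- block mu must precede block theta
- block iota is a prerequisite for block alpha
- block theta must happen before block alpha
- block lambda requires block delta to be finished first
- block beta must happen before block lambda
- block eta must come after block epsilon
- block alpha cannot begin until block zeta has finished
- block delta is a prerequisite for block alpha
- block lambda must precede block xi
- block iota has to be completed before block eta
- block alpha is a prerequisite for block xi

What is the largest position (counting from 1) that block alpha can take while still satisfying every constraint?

Following the constraints forward from block alpha, its only required successor is block xi.
With 1 mandatory successor out of 11 blocks total, the latest slot for block alpha is 11−1 = 10, and it's reachable by doing all non-successors before block alpha.

10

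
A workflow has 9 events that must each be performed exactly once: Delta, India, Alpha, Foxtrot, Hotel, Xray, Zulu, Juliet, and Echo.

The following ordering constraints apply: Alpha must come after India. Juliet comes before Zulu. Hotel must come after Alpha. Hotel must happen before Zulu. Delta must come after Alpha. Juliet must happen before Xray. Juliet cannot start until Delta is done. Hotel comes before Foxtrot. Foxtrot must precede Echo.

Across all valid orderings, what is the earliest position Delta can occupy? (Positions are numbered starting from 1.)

Every event that must precede Delta has to come before it. Tracing all chains that end at Delta, those events are: India, Alpha — 2 in total.
With 2 mandatory predecessors, the earliest Delta can sit is position 2+1 = 3, and placing just those 2 first achieves it.

3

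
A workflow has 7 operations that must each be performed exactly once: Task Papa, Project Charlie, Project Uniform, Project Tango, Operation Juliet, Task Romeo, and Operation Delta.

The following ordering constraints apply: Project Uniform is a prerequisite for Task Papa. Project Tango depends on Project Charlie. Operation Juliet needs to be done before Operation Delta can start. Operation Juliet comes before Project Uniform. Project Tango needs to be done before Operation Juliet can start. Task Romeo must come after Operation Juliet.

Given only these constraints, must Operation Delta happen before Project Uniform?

No

No chain of constraints connects Operation Delta to Project Uniform in either direction.
A valid ordering placing Project Uniform before Operation Delta exists, so the answer is no.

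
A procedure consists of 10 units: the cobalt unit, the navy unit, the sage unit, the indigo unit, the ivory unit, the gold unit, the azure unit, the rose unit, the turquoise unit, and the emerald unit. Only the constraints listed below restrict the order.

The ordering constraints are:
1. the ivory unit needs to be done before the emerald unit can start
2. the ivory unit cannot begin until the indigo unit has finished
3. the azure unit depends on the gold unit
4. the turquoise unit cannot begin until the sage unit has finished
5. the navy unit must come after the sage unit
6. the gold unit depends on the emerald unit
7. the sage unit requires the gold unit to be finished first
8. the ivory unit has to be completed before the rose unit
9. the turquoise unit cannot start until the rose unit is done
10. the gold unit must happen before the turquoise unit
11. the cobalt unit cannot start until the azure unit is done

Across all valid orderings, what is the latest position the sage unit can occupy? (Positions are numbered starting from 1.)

The units that are forced after the sage unit, directly or by a chain of constraints, are the navy unit, the turquoise unit. That's 2 units.
With 2 mandatory successors out of 10 units total, the latest slot for the sage unit is 10−2 = 8, and it's reachable by doing all non-successors before the sage unit.

8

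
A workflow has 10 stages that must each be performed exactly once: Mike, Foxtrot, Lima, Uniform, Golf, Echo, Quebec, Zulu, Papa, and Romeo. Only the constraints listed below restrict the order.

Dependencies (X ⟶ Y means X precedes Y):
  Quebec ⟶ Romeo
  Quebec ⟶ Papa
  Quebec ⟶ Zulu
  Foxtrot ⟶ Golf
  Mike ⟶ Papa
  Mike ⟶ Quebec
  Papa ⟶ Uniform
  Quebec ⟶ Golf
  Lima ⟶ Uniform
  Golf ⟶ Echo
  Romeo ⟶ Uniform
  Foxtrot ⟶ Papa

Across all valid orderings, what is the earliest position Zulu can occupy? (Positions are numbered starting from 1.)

Working backwards through the constraints from Zulu, its full set of required predecessors is Mike, Quebec — 2 of them.
So at minimum 2 stages come before Zulu, putting Zulu no earlier than position 3. That position is achievable by scheduling exactly those predecessors first.

3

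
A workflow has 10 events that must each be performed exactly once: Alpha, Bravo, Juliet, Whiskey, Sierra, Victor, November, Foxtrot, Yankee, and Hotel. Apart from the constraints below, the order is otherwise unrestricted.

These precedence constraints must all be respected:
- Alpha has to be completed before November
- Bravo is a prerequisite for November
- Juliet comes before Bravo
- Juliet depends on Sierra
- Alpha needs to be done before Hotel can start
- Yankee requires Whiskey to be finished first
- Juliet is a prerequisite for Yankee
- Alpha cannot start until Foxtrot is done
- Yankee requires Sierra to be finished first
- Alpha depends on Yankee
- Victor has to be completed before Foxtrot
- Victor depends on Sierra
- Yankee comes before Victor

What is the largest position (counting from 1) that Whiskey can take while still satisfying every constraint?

4

Following every chain forward from Whiskey, the events that must come later are Alpha, Victor, November, Foxtrot, Yankee, Hotel — 6 of them.
With 6 mandatory successors out of 10 events total, the latest slot for Whiskey is 10−6 = 4, and it's reachable by doing all non-successors before Whiskey.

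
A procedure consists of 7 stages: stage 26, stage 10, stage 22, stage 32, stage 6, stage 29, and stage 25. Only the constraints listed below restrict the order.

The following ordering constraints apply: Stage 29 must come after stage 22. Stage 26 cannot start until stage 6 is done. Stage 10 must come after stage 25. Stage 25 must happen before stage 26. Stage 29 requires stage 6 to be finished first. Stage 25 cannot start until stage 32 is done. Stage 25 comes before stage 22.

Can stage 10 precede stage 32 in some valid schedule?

Following stage 32 → stage 25 → stage 10, stage 32 must precede stage 10 in every valid ordering.
Hence stage 10 can never be scheduled before stage 32.

No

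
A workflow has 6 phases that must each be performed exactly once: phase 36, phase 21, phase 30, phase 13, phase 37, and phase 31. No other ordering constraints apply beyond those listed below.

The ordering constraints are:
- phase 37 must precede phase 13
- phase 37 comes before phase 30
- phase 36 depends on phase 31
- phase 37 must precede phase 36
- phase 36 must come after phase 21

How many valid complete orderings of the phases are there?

The phases with no prerequisites are phase 21, phase 37, phase 31; any of them can be placed first.
Systematically extending each partial ordering one phase at a time and counting, there are 76 complete orderings.

76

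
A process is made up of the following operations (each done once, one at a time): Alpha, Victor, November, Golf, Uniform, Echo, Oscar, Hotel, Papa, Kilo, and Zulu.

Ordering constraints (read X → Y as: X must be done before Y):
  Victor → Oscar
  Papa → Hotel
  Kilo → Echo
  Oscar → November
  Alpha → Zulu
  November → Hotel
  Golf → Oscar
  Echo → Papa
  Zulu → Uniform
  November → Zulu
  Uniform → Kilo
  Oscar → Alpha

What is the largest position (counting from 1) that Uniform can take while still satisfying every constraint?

Following every chain forward from Uniform, the operations that must come later are Echo, Hotel, Papa, Kilo — 4 of them.
So at least 4 operations follow Uniform, putting Uniform no later than position 7. That position is achievable by scheduling everything else first.

7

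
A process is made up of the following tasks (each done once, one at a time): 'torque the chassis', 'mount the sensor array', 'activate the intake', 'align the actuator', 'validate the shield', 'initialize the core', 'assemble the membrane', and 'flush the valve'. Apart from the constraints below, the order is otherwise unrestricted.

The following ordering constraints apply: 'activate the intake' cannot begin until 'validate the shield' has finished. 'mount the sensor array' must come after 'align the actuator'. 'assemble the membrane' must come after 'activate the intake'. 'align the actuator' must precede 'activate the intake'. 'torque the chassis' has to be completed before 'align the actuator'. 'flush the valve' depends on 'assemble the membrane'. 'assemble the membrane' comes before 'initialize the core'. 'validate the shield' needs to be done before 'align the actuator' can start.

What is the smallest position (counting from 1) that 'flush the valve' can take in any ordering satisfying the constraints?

Working backwards through the constraints from 'flush the valve', its full set of required predecessors is 'torque the chassis', 'activate the intake', 'align the actuator', 'validate the shield', 'assemble the membrane' — 5 of them.
So at minimum 5 tasks come before 'flush the valve', putting 'flush the valve' no earlier than position 6. That position is achievable by scheduling exactly those predecessors first.

6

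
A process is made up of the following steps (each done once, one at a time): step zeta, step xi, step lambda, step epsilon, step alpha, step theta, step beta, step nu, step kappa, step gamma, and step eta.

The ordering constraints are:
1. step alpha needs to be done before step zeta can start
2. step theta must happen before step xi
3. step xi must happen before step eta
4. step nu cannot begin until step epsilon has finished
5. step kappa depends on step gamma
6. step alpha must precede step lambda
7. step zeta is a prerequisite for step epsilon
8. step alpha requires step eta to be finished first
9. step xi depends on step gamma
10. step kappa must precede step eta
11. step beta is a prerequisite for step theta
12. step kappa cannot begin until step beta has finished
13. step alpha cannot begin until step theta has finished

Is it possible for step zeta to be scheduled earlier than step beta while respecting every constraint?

Following step beta → step theta → step alpha → step zeta, step beta must precede step zeta in every valid ordering.
So no valid ordering can have step zeta before step beta.

No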